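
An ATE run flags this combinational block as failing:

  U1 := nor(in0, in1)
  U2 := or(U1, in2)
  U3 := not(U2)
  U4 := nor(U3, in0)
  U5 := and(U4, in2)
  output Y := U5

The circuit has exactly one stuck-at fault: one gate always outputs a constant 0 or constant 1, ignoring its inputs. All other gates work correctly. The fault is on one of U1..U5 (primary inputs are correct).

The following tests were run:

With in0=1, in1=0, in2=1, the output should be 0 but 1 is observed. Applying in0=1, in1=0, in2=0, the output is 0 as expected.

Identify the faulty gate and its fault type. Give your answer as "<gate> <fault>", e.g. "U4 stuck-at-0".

Fault-free values for test 1 (in0=1, in1=0, in2=1): U1=0, U2=1, U3=0, U4=0, U5=0, giving Y=0. Observed 1.
Test 1: faults giving observed 1 are {U4 stuck-at-1, U5 stuck-at-1}.
Test 2 (in0=1, in1=0, in2=0): fault-free U1=0, U2=0, U3=1, U4=0, U5=0 → 0; observed 0. Eliminates U5 stuck-at-1.
Only U4 stuck-at-1 is consistent with every test.

U4 stuck-at-1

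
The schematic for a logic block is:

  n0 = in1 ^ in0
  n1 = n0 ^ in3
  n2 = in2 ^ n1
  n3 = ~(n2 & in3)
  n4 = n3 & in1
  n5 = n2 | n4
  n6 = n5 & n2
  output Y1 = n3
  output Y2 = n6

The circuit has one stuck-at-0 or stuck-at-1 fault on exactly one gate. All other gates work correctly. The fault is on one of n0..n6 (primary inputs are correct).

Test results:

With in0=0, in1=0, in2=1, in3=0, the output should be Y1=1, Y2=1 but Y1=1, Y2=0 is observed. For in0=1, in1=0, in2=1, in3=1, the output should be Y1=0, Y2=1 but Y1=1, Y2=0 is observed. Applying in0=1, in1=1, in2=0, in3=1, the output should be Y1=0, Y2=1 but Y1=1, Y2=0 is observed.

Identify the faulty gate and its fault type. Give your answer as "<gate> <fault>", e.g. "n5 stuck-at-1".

Fault-free values for test 1 (in0=0, in1=0, in2=1, in3=0): n0=0, n1=0, n2=1, n3=1, n4=0, n5=1, n6=1, giving Y1=1, Y2=1. Observed Y1=1, Y2=0.
Test 1: faults giving observed Y1=1, Y2=0 are {n0 stuck-at-1, n1 stuck-at-1, n2 stuck-at-0, n5 stuck-at-0, n6 stuck-at-0}.
Test 2 (in0=1, in1=0, in2=1, in3=1): fault-free n0=1, n1=0, n2=1, n3=0, n4=0, n5=1, n6=1 → Y1=0, Y2=1; observed Y1=1, Y2=0. Eliminates n0 stuck-at-1, n5 stuck-at-0, n6 stuck-at-0.
Test 3 (in0=1, in1=1, in2=0, in3=1): fault-free n0=0, n1=1, n2=1, n3=0, n4=0, n5=1, n6=1 → Y1=0, Y2=1; observed Y1=1, Y2=0. Eliminates n1 stuck-at-1.
Only n2 stuck-at-0 is consistent with every test.

n2 stuck-at-0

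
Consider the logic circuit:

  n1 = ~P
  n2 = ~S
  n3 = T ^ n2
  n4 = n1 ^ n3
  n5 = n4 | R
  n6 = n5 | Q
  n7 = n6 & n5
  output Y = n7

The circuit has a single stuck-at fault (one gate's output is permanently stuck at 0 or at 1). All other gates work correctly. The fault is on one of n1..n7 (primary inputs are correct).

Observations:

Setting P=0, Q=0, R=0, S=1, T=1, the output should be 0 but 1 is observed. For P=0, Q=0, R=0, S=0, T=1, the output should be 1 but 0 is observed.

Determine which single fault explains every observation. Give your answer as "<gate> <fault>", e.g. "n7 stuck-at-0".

Fault-free values for test 1 (P=0, Q=0, R=0, S=1, T=1): n1=1, n2=0, n3=1, n4=0, n5=0, n6=0, n7=0, giving Y=0. Observed 1.
Test 1: faults giving observed 1 are {n1 stuck-at-0, n2 stuck-at-1, n3 stuck-at-0, n4 stuck-at-1, n5 stuck-at-1, n7 stuck-at-1}.
Test 2 (P=0, Q=0, R=0, S=0, T=1): fault-free n1=1, n2=1, n3=0, n4=1, n5=1, n6=1, n7=1 → 1; observed 0. Eliminates n2 stuck-at-1, n3 stuck-at-0, n4 stuck-at-1, n5 stuck-at-1, n7 stuck-at-1.
Only n1 stuck-at-0 is consistent with every test.

n1 stuck-at-0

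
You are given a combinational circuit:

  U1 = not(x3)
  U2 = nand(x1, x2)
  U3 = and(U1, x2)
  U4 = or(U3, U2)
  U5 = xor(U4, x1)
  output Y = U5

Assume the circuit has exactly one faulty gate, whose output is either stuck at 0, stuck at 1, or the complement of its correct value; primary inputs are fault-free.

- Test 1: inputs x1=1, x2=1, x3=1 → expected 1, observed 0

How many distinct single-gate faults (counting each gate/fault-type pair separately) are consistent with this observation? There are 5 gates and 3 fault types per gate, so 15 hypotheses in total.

Fault-free: U1=0, U2=0, U3=0, U4=0, U5=1 → 1. Observed 0.
  U1: stuck-at-1, inverted output ✓; others ✗
  U2: stuck-at-1, inverted output ✓; others ✗
  U3: stuck-at-1, inverted output ✓; others ✗
  U4: stuck-at-1, inverted output ✓; others ✗
  U5: stuck-at-0, inverted output ✓; others ✗
Consistent faults: {U1 stuck-at-1, U1 inverted output, U2 stuck-at-1, U2 inverted output, U3 stuck-at-1, U3 inverted output, U4 stuck-at-1, U4 inverted output, U5 stuck-at-0, U5 inverted output} — 10 in all.

10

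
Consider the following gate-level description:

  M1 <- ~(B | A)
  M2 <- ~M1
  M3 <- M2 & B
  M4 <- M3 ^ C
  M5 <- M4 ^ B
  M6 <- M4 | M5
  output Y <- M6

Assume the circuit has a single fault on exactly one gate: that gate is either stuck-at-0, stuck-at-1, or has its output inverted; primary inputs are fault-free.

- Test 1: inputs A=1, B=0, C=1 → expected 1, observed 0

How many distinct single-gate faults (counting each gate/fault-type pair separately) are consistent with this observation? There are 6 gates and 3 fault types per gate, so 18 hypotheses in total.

Fault-free: M1=0, M2=1, M3=0, M4=1, M5=1, M6=1 → 1. Observed 0.
  M1: none of the 3 fault types match ✗
  M2: none of the 3 fault types match ✗
  M3: stuck-at-1, inverted output ✓; others ✗
  M4: stuck-at-0, inverted output ✓; others ✗
  M5: none of the 3 fault types match ✗
  M6: stuck-at-0, inverted output ✓; others ✗
Consistent faults: {M3 stuck-at-1, M3 inverted output, M4 stuck-at-0, M4 inverted output, M6 stuck-at-0, M6 inverted output} — 6 in all.

6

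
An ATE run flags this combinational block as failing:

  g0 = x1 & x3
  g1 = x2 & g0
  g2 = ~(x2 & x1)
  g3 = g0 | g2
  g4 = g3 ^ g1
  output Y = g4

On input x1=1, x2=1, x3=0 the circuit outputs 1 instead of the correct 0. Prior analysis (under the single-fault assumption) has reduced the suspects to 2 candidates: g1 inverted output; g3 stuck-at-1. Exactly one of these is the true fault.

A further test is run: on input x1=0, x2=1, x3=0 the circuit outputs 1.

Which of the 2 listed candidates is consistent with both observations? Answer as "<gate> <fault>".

Evaluate each candidate on input x1=0, x2=1, x3=0:
  g1 inverted output: g0=0, g1=1 [inverted output], g2=1, g3=1, g4=0 → 0 — eliminated
  g3 stuck-at-1: g0=0, g1=0, g2=1, g3=1 [stuck-at-1], g4=1 → 1 — matches
Only g3 stuck-at-1 reproduces the observed 1.

g3 stuck-at-1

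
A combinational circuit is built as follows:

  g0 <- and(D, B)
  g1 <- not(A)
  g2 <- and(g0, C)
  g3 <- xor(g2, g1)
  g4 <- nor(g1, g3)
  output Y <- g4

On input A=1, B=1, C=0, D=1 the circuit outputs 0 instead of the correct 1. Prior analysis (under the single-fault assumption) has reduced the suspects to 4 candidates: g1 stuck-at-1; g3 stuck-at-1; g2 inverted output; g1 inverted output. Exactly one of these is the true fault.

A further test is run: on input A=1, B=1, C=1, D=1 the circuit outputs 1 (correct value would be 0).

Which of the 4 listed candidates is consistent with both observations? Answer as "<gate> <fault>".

g2 inverted output

Evaluate each candidate on input A=1, B=1, C=1, D=1:
  g1 stuck-at-1: g0=1, g1=1 [stuck-at-1], g2=1, g3=0, g4=0 → 0 — eliminated
  g3 stuck-at-1: g0=1, g1=0, g2=1, g3=1 [stuck-at-1], g4=0 → 0 — eliminated
  g2 inverted output: g0=1, g1=0, g2=0 [inverted output], g3=0, g4=1 → 1 — matches
  g1 inverted output: g0=1, g1=1 [inverted output], g2=1, g3=0, g4=0 → 0 — eliminated
Only g2 inverted output reproduces the observed 1.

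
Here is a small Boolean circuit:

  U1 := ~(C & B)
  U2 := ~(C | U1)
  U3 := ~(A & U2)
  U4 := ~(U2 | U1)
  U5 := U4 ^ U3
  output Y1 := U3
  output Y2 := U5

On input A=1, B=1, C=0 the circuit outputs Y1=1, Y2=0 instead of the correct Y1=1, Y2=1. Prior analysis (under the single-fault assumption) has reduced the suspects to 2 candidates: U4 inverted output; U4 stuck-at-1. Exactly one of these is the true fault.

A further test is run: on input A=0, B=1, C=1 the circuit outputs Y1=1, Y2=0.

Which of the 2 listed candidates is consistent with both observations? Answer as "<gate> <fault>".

Evaluate each candidate on input A=0, B=1, C=1:
  U4 inverted output: U1=0, U2=0, U3=1, U4=0 [inverted output], U5=1 → Y1=1, Y2=1 — eliminated
  U4 stuck-at-1: U1=0, U2=0, U3=1, U4=1 [stuck-at-1], U5=0 → Y1=1, Y2=0 — matches
Only U4 stuck-at-1 reproduces the observed Y1=1, Y2=0.

U4 stuck-at-1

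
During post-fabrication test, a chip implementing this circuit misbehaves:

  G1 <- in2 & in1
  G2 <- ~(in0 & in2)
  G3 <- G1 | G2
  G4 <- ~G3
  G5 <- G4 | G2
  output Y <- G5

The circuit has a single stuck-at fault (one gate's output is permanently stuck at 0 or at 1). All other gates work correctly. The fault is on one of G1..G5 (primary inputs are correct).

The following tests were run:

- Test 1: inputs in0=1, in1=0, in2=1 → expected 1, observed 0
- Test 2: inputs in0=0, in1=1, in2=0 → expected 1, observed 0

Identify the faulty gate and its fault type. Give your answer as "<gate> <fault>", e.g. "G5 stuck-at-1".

G5 stuck-at-0

Fault-free values for test 1 (in0=1, in1=0, in2=1): G1=0, G2=0, G3=0, G4=1, G5=1, giving Y=1. Observed 0.
Test 1: faults giving observed 0 are {G1 stuck-at-1, G3 stuck-at-1, G4 stuck-at-0, G5 stuck-at-0}.
Test 2 (in0=0, in1=1, in2=0): fault-free G1=0, G2=1, G3=1, G4=0, G5=1 → 1; observed 0. Eliminates G1 stuck-at-1, G3 stuck-at-1, G4 stuck-at-0.
Only G5 stuck-at-0 is consistent with every test.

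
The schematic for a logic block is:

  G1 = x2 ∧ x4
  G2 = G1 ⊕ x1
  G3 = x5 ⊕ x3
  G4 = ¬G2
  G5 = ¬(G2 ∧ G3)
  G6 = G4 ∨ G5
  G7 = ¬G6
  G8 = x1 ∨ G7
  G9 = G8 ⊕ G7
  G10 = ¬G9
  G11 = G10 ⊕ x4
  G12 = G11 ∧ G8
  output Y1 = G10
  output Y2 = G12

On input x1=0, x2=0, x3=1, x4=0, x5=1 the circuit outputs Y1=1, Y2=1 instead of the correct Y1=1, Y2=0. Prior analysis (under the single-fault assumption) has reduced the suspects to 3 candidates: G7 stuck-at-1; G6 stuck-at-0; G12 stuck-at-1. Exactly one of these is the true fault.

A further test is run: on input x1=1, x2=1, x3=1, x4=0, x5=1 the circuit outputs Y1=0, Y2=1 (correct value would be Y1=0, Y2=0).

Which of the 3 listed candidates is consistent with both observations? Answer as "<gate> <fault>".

Evaluate each candidate on input x1=1, x2=1, x3=1, x4=0, x5=1:
  G7 stuck-at-1: G1=0, G2=1, G3=0, G4=0, G5=1, G6=1, G7=1 [stuck-at-1], G8=1, G9=0, G10=1, G11=1, G12=1 → Y1=1, Y2=1 — eliminated
  G6 stuck-at-0: G1=0, G2=1, G3=0, G4=0, G5=1, G6=0 [stuck-at-0], G7=1, G8=1, G9=0, G10=1, G11=1, G12=1 → Y1=1, Y2=1 — eliminated
  G12 stuck-at-1: G1=0, G2=1, G3=0, G4=0, G5=1, G6=1, G7=0, G8=1, G9=1, G10=0, G11=0, G12=1 [stuck-at-1] → Y1=0, Y2=1 — matches
Only G12 stuck-at-1 reproduces the observed Y1=0, Y2=1.

G12 stuck-at-1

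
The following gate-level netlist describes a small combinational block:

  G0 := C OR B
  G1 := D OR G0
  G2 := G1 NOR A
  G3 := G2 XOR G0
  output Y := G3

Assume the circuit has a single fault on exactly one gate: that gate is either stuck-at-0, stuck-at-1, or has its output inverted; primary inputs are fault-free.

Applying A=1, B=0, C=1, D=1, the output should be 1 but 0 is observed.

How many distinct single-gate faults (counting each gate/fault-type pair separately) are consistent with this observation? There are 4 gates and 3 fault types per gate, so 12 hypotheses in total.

Fault-free: G0=1, G1=1, G2=0, G3=1 → 1. Observed 0.
  G0 stuck-at-0: output 0 ✓
  G0 stuck-at-1: output 1 ✗
  G0 inverted output: output 0 ✓
  G1 stuck-at-0: output 1 ✗
  G1 stuck-at-1: output 1 ✗
  G1 inverted output: output 1 ✗
  G2 stuck-at-0: output 1 ✗
  G2 stuck-at-1: output 0 ✓
  G2 inverted output: output 0 ✓
  G3 stuck-at-0: output 0 ✓
  G3 stuck-at-1: output 1 ✗
  G3 inverted output: output 0 ✓
Consistent faults: {G0 stuck-at-0, G0 inverted output, G2 stuck-at-1, G2 inverted output, G3 stuck-at-0, G3 inverted output} — 6 in all.

6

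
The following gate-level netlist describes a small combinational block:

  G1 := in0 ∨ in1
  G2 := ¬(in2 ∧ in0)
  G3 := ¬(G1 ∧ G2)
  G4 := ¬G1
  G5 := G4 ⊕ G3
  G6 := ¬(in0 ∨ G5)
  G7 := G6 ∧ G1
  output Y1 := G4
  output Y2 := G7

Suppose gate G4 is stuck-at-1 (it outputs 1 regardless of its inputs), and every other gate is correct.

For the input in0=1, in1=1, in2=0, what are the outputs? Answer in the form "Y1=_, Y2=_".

Propagate with G4 forced: G1=1, G2=1, G3=0, G4=1 [stuck-at-1], G5=1, G6=0, G7=0.
So the outputs are Y1=1, Y2=0. (Without the fault they would be Y1=0, Y2=0.)

Y1=1, Y2=0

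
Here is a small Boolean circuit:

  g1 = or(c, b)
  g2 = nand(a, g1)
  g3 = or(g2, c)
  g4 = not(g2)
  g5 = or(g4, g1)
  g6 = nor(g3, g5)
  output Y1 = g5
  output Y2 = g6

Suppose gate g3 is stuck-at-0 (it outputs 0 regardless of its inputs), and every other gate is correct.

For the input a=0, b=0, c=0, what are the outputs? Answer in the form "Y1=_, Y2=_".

Y1=0, Y2=1

Propagate with g3 forced: g1=0, g2=1, g3=0 [stuck-at-0], g4=0, g5=0, g6=1.
So the outputs are Y1=0, Y2=1. (Without the fault they would be Y1=0, Y2=0.)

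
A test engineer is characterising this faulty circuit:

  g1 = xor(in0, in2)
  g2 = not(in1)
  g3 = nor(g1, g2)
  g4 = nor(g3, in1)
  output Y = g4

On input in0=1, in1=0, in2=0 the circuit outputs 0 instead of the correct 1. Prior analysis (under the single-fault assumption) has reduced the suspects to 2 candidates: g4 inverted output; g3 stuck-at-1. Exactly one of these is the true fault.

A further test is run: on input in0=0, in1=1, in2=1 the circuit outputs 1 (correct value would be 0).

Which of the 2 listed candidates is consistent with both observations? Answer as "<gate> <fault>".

g4 inverted output

Evaluate each candidate on input in0=0, in1=1, in2=1:
  g4 inverted output: g1=1, g2=0, g3=0, g4=1 [inverted output] → 1 — matches
  g3 stuck-at-1: g1=1, g2=0, g3=1 [stuck-at-1], g4=0 → 0 — eliminated
Only g4 inverted output reproduces the observed 1.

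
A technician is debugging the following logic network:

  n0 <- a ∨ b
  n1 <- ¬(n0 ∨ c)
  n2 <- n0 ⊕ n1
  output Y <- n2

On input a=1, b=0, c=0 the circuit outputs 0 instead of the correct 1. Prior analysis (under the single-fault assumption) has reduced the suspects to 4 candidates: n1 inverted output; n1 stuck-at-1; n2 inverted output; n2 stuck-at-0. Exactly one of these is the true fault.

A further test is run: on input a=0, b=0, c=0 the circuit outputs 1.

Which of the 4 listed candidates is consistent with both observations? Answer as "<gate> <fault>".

Evaluate each candidate on input a=0, b=0, c=0:
  n1 inverted output: n0=0, n1=0 [inverted output], n2=0 → 0 — eliminated
  n1 stuck-at-1: n0=0, n1=1 [stuck-at-1], n2=1 → 1 — matches
  n2 inverted output: n0=0, n1=1, n2=0 [inverted output] → 0 — eliminated
  n2 stuck-at-0: n0=0, n1=1, n2=0 [stuck-at-0] → 0 — eliminated
Only n1 stuck-at-1 reproduces the observed 1.

n1 stuck-at-1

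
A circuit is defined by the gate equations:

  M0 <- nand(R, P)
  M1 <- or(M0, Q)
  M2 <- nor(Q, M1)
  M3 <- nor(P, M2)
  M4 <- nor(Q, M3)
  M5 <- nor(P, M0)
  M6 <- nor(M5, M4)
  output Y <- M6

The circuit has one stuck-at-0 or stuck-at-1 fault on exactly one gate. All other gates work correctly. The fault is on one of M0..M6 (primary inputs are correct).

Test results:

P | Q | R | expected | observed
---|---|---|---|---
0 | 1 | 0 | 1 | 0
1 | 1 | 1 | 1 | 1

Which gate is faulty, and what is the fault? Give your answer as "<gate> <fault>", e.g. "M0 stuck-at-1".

M0 stuck-at-0

Fault-free values for test 1 (P=0, Q=1, R=0): M0=1, M1=1, M2=0, M3=1, M4=0, M5=0, M6=1, giving Y=1. Observed 0.
Test 1: faults giving observed 0 are {M0 stuck-at-0, M4 stuck-at-1, M5 stuck-at-1, M6 stuck-at-0}.
Test 2 (P=1, Q=1, R=1): fault-free M0=0, M1=1, M2=0, M3=0, M4=0, M5=0, M6=1 → 1; observed 1. Eliminates M4 stuck-at-1, M5 stuck-at-1, M6 stuck-at-0.
Only M0 stuck-at-0 is consistent with every test.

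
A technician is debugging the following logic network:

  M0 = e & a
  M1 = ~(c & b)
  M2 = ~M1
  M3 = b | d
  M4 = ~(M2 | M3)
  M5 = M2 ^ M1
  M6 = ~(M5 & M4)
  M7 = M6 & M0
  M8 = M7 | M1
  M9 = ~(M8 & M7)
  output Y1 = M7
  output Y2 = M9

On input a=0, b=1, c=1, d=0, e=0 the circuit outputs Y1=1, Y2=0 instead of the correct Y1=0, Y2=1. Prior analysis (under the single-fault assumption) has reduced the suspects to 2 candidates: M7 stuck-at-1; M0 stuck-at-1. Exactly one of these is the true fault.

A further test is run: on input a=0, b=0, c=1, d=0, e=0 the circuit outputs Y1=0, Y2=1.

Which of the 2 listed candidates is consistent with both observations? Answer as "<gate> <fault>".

M0 stuck-at-1

Evaluate each candidate on input a=0, b=0, c=1, d=0, e=0:
  M7 stuck-at-1: M0=0, M1=1, M2=0, M3=0, M4=1, M5=1, M6=0, M7=1 [stuck-at-1], M8=1, M9=0 → Y1=1, Y2=0 — eliminated
  M0 stuck-at-1: M0=1 [stuck-at-1], M1=1, M2=0, M3=0, M4=1, M5=1, M6=0, M7=0, M8=1, M9=1 → Y1=0, Y2=1 — matches
Only M0 stuck-at-1 reproduces the observed Y1=0, Y2=1.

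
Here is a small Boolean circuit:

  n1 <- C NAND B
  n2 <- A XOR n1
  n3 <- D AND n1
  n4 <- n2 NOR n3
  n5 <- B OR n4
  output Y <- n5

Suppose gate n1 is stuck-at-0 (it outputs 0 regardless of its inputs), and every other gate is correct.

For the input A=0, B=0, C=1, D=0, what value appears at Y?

Propagate with n1 forced: n1=0 [stuck-at-0], n2=0, n3=0, n4=1, n5=1.
So Y = 1. (Without the fault it would be 0.)

1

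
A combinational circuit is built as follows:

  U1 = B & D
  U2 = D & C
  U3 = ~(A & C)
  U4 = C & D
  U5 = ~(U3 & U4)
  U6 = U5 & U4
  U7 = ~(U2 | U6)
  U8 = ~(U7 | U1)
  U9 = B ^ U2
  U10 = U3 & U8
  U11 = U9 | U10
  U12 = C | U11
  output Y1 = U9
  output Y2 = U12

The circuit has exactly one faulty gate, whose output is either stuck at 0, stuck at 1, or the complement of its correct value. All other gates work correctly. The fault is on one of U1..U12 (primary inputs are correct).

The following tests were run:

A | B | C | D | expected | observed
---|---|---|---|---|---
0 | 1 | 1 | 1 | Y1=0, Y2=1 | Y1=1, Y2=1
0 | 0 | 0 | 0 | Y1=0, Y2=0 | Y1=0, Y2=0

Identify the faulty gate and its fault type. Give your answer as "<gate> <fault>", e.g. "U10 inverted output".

U2 stuck-at-0

Fault-free values for test 1 (A=0, B=1, C=1, D=1): U1=1, U2=1, U3=1, U4=1, U5=0, U6=0, U7=0, U8=0, U9=0, U10=0, U11=0, U12=1, giving Y1=0, Y2=1. Observed Y1=1, Y2=1.
Test 1: faults giving observed Y1=1, Y2=1 are {U2 stuck-at-0, U2 inverted output, U9 stuck-at-1, U9 inverted output}.
Test 2 (A=0, B=0, C=0, D=0): fault-free U1=0, U2=0, U3=1, U4=0, U5=1, U6=0, U7=1, U8=0, U9=0, U10=0, U11=0, U12=0 → Y1=0, Y2=0; observed Y1=0, Y2=0. Eliminates U2 inverted output, U9 stuck-at-1, U9 inverted output.
Only U2 stuck-at-0 is consistent with every test.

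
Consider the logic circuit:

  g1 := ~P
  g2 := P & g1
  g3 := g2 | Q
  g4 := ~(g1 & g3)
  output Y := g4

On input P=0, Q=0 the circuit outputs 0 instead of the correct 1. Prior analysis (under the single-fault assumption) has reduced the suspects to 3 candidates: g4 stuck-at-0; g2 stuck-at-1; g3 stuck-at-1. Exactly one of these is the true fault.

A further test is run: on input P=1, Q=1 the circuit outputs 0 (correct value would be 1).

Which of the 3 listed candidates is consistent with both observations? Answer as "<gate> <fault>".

g4 stuck-at-0

Evaluate each candidate on input P=1, Q=1:
  g4 stuck-at-0: g1=0, g2=0, g3=1, g4=0 [stuck-at-0] → 0 — matches
  g2 stuck-at-1: g1=0, g2=1 [stuck-at-1], g3=1, g4=1 → 1 — eliminated
  g3 stuck-at-1: g1=0, g2=0, g3=1 [stuck-at-1], g4=1 → 1 — eliminated
Only g4 stuck-at-0 reproduces the observed 0.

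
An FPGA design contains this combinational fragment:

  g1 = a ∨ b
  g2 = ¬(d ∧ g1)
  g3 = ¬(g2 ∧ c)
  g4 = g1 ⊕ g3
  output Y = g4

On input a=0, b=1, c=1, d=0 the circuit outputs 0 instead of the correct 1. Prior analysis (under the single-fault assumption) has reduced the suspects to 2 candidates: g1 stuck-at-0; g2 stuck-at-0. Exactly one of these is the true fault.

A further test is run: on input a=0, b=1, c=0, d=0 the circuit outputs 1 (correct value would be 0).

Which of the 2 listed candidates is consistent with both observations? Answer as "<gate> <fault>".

Evaluate each candidate on input a=0, b=1, c=0, d=0:
  g1 stuck-at-0: g1=0 [stuck-at-0], g2=1, g3=1, g4=1 → 1 — matches
  g2 stuck-at-0: g1=1, g2=0 [stuck-at-0], g3=1, g4=0 → 0 — eliminated
Only g1 stuck-at-0 reproduces the observed 1.

g1 stuck-at-0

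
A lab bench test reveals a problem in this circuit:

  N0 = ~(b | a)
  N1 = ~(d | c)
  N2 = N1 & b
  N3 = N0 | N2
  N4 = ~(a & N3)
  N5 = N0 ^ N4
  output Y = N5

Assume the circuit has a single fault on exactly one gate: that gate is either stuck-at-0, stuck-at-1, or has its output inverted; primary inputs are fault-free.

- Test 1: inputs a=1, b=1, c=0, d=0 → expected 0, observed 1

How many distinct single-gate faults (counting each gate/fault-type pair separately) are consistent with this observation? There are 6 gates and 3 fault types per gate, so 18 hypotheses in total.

12

Fault-free: N0=0, N1=1, N2=1, N3=1, N4=0, N5=0 → 0. Observed 1.
  N0: stuck-at-1, inverted output ✓; others ✗
  N1: stuck-at-0, inverted output ✓; others ✗
  N2: stuck-at-0, inverted output ✓; others ✗
  N3: stuck-at-0, inverted output ✓; others ✗
  N4: stuck-at-1, inverted output ✓; others ✗
  N5: stuck-at-1, inverted output ✓; others ✗
Consistent faults: {N0 stuck-at-1, N0 inverted output, N1 stuck-at-0, N1 inverted output, N2 stuck-at-0, N2 inverted output, N3 stuck-at-0, N3 inverted output, N4 stuck-at-1, N4 inverted output, N5 stuck-at-1, N5 inverted output} — 12 in all.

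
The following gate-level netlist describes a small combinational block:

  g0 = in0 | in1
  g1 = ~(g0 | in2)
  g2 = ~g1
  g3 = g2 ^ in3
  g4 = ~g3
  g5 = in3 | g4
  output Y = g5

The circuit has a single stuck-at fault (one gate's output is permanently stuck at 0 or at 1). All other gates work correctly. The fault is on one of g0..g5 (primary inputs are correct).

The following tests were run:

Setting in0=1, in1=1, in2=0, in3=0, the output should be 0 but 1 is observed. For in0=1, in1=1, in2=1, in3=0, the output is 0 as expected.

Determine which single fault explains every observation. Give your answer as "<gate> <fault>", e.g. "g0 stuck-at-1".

Fault-free values for test 1 (in0=1, in1=1, in2=0, in3=0): g0=1, g1=0, g2=1, g3=1, g4=0, g5=0, giving Y=0. Observed 1.
Test 1: faults giving observed 1 are {g0 stuck-at-0, g1 stuck-at-1, g2 stuck-at-0, g3 stuck-at-0, g4 stuck-at-1, g5 stuck-at-1}.
Test 2 (in0=1, in1=1, in2=1, in3=0): fault-free g0=1, g1=0, g2=1, g3=1, g4=0, g5=0 → 0; observed 0. Eliminates g1 stuck-at-1, g2 stuck-at-0, g3 stuck-at-0, g4 stuck-at-1, g5 stuck-at-1.
Only g0 stuck-at-0 is consistent with every test.

g0 stuck-at-0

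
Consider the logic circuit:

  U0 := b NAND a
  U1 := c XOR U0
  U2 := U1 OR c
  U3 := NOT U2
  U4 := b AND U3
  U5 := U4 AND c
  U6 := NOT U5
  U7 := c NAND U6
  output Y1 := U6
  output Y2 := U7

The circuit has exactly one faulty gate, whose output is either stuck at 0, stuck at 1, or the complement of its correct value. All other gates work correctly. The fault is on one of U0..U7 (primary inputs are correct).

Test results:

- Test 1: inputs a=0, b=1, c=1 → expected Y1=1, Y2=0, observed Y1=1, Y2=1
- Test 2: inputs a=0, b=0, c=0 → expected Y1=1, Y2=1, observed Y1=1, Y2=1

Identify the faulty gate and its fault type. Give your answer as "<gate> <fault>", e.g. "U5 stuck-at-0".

U7 stuck-at-1

Fault-free values for test 1 (a=0, b=1, c=1): U0=1, U1=0, U2=1, U3=0, U4=0, U5=0, U6=1, U7=0, giving Y1=1, Y2=0. Observed Y1=1, Y2=1.
Test 1: faults giving observed Y1=1, Y2=1 are {U7 stuck-at-1, U7 inverted output}.
Test 2 (a=0, b=0, c=0): fault-free U0=1, U1=1, U2=1, U3=0, U4=0, U5=0, U6=1, U7=1 → Y1=1, Y2=1; observed Y1=1, Y2=1. Eliminates U7 inverted output.
Only U7 stuck-at-1 is consistent with every test.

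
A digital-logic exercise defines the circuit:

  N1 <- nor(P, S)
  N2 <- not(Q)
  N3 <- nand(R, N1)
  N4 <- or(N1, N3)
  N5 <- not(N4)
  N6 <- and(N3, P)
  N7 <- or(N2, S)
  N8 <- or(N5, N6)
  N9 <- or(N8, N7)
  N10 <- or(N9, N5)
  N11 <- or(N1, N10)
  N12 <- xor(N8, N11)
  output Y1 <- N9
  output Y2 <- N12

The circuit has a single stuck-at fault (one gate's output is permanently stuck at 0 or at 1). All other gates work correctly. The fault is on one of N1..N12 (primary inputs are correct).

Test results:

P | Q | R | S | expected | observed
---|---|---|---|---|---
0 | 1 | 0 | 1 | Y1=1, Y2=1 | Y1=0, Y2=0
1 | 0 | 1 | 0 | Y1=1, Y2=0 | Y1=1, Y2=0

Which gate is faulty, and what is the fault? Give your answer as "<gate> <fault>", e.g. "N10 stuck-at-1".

Fault-free values for test 1 (P=0, Q=1, R=0, S=1): N1=0, N2=0, N3=1, N4=1, N5=0, N6=0, N7=1, N8=0, N9=1, N10=1, N11=1, N12=1, giving Y1=1, Y2=1. Observed Y1=0, Y2=0.
Test 1: faults giving observed Y1=0, Y2=0 are {N7 stuck-at-0, N9 stuck-at-0}.
Test 2 (P=1, Q=0, R=1, S=0): fault-free N1=0, N2=1, N3=1, N4=1, N5=0, N6=1, N7=1, N8=1, N9=1, N10=1, N11=1, N12=0 → Y1=1, Y2=0; observed Y1=1, Y2=0. Eliminates N9 stuck-at-0.
Only N7 stuck-at-0 is consistent with every test.

N7 stuck-at-0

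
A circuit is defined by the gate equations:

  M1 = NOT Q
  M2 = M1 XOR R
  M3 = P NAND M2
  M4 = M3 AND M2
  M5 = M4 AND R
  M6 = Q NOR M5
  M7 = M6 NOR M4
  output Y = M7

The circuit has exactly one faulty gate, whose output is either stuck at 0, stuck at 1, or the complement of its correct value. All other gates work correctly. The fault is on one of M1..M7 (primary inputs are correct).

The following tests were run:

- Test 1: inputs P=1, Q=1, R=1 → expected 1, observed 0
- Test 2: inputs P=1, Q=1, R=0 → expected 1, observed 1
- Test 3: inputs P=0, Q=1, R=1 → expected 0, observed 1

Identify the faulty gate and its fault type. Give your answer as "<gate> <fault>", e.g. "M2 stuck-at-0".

M3 inverted output

Fault-free values for test 1 (P=1, Q=1, R=1): M1=0, M2=1, M3=0, M4=0, M5=0, M6=0, M7=1, giving Y=1. Observed 0.
Test 1: faults giving observed 0 are {M3 stuck-at-1, M3 inverted output, M4 stuck-at-1, M4 inverted output, M6 stuck-at-1, M6 inverted output, M7 stuck-at-0, M7 inverted output}.
Test 2 (P=1, Q=1, R=0): fault-free M1=0, M2=0, M3=1, M4=0, M5=0, M6=0, M7=1 → 1; observed 1. Eliminates M4 stuck-at-1, M4 inverted output, M6 stuck-at-1, M6 inverted output, M7 stuck-at-0, M7 inverted output.
Test 3 (P=0, Q=1, R=1): fault-free M1=0, M2=1, M3=1, M4=1, M5=1, M6=0, M7=0 → 0; observed 1. Eliminates M3 stuck-at-1.
Only M3 inverted output is consistent with every test.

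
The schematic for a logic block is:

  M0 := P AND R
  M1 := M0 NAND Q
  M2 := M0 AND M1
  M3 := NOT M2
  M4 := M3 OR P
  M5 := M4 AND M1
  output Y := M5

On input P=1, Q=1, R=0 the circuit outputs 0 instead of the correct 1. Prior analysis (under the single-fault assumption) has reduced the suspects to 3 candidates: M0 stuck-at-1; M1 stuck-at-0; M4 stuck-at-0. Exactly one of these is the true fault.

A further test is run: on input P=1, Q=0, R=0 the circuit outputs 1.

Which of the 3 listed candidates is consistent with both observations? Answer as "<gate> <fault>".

Evaluate each candidate on input P=1, Q=0, R=0:
  M0 stuck-at-1: M0=1 [stuck-at-1], M1=1, M2=1, M3=0, M4=1, M5=1 → 1 — matches
  M1 stuck-at-0: M0=0, M1=0 [stuck-at-0], M2=0, M3=1, M4=1, M5=0 → 0 — eliminated
  M4 stuck-at-0: M0=0, M1=1, M2=0, M3=1, M4=0 [stuck-at-0], M5=0 → 0 — eliminated
Only M0 stuck-at-1 reproduces the observed 1.

M0 stuck-at-1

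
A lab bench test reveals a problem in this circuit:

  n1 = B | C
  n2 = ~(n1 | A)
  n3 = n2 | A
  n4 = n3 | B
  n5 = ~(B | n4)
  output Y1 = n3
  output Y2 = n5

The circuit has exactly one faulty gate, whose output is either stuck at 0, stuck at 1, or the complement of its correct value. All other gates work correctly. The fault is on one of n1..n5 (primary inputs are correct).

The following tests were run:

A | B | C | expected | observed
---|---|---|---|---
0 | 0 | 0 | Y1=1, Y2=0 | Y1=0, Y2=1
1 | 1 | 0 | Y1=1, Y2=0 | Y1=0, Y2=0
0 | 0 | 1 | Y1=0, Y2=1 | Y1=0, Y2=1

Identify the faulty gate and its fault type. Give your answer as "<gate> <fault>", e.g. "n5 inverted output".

n3 stuck-at-0

Fault-free values for test 1 (A=0, B=0, C=0): n1=0, n2=1, n3=1, n4=1, n5=0, giving Y1=1, Y2=0. Observed Y1=0, Y2=1.
Test 1: faults giving observed Y1=0, Y2=1 are {n1 stuck-at-1, n1 inverted output, n2 stuck-at-0, n2 inverted output, n3 stuck-at-0, n3 inverted output}.
Test 2 (A=1, B=1, C=0): fault-free n1=1, n2=0, n3=1, n4=1, n5=0 → Y1=1, Y2=0; observed Y1=0, Y2=0. Eliminates n1 stuck-at-1, n1 inverted output, n2 stuck-at-0, n2 inverted output.
Test 3 (A=0, B=0, C=1): fault-free n1=1, n2=0, n3=0, n4=0, n5=1 → Y1=0, Y2=1; observed Y1=0, Y2=1. Eliminates n3 inverted output.
Only n3 stuck-at-0 is consistent with every test.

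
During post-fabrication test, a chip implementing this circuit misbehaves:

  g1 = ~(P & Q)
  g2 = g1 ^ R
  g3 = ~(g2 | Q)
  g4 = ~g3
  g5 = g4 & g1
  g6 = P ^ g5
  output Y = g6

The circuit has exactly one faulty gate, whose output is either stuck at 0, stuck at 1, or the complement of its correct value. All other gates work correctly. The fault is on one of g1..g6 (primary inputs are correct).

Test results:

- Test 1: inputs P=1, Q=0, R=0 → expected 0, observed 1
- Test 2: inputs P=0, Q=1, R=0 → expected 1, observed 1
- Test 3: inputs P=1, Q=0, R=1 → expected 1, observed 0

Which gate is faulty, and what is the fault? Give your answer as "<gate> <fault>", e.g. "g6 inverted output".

g2 inverted output

Fault-free values for test 1 (P=1, Q=0, R=0): g1=1, g2=1, g3=0, g4=1, g5=1, g6=0, giving Y=0. Observed 1.
Test 1: faults giving observed 1 are {g1 stuck-at-0, g1 inverted output, g2 stuck-at-0, g2 inverted output, g3 stuck-at-1, g3 inverted output, g4 stuck-at-0, g4 inverted output, g5 stuck-at-0, g5 inverted output, g6 stuck-at-1, g6 inverted output}.
Test 2 (P=0, Q=1, R=0): fault-free g1=1, g2=1, g3=0, g4=1, g5=1, g6=1 → 1; observed 1. Eliminates g1 stuck-at-0, g1 inverted output, g3 stuck-at-1, g3 inverted output, g4 stuck-at-0, g4 inverted output, g5 stuck-at-0, g5 inverted output, g6 inverted output.
Test 3 (P=1, Q=0, R=1): fault-free g1=1, g2=0, g3=1, g4=0, g5=0, g6=1 → 1; observed 0. Eliminates g2 stuck-at-0, g6 stuck-at-1.
Only g2 inverted output is consistent with every test.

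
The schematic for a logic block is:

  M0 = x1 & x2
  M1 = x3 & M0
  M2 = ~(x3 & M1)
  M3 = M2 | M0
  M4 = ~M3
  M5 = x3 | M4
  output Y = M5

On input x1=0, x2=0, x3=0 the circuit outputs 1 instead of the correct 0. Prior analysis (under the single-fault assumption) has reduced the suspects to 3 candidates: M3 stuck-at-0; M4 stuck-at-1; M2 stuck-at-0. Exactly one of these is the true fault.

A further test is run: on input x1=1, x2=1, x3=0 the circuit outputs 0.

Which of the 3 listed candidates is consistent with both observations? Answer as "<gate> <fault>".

M2 stuck-at-0

Evaluate each candidate on input x1=1, x2=1, x3=0:
  M3 stuck-at-0: M0=1, M1=0, M2=1, M3=0 [stuck-at-0], M4=1, M5=1 → 1 — eliminated
  M4 stuck-at-1: M0=1, M1=0, M2=1, M3=1, M4=1 [stuck-at-1], M5=1 → 1 — eliminated
  M2 stuck-at-0: M0=1, M1=0, M2=0 [stuck-at-0], M3=1, M4=0, M5=0 → 0 — matches
Only M2 stuck-at-0 reproduces the observed 0.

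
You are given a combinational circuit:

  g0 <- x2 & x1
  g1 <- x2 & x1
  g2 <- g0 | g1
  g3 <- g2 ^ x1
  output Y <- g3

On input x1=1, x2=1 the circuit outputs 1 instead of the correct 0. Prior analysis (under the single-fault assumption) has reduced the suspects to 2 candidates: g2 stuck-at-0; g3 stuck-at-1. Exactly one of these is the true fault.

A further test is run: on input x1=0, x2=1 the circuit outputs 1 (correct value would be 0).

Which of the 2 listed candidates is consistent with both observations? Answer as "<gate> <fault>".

Evaluate each candidate on input x1=0, x2=1:
  g2 stuck-at-0: g0=0, g1=0, g2=0 [stuck-at-0], g3=0 → 0 — eliminated
  g3 stuck-at-1: g0=0, g1=0, g2=0, g3=1 [stuck-at-1] → 1 — matches
Only g3 stuck-at-1 reproduces the observed 1.

g3 stuck-at-1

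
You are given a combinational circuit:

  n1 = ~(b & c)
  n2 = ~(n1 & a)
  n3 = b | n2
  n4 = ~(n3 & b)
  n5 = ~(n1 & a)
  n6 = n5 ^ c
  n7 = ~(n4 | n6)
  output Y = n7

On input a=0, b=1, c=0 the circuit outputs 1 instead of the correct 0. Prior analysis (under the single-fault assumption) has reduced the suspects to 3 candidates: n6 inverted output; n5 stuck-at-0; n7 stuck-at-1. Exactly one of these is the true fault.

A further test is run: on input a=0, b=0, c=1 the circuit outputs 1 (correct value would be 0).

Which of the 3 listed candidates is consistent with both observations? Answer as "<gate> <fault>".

n7 stuck-at-1

Evaluate each candidate on input a=0, b=0, c=1:
  n6 inverted output: n1=1, n2=1, n3=1, n4=1, n5=1, n6=1 [inverted output], n7=0 → 0 — eliminated
  n5 stuck-at-0: n1=1, n2=1, n3=1, n4=1, n5=0 [stuck-at-0], n6=1, n7=0 → 0 — eliminated
  n7 stuck-at-1: n1=1, n2=1, n3=1, n4=1, n5=1, n6=0, n7=1 [stuck-at-1] → 1 — matches
Only n7 stuck-at-1 reproduces the observed 1.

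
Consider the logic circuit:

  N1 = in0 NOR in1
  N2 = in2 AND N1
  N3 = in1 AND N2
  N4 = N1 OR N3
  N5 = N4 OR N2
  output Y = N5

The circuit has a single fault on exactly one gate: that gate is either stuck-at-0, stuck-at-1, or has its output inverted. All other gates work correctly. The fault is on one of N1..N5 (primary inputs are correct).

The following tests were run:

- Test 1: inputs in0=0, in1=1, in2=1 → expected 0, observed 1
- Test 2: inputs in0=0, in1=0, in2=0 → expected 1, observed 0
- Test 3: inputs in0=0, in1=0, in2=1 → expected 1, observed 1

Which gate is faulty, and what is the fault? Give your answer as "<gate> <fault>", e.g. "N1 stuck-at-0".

N4 inverted output

Fault-free values for test 1 (in0=0, in1=1, in2=1): N1=0, N2=0, N3=0, N4=0, N5=0, giving Y=0. Observed 1.
Test 1: faults giving observed 1 are {N1 stuck-at-1, N1 inverted output, N2 stuck-at-1, N2 inverted output, N3 stuck-at-1, N3 inverted output, N4 stuck-at-1, N4 inverted output, N5 stuck-at-1, N5 inverted output}.
Test 2 (in0=0, in1=0, in2=0): fault-free N1=1, N2=0, N3=0, N4=1, N5=1 → 1; observed 0. Eliminates N1 stuck-at-1, N2 stuck-at-1, N2 inverted output, N3 stuck-at-1, N3 inverted output, N4 stuck-at-1, N5 stuck-at-1.
Test 3 (in0=0, in1=0, in2=1): fault-free N1=1, N2=1, N3=0, N4=1, N5=1 → 1; observed 1. Eliminates N1 inverted output, N5 inverted output.
Only N4 inverted output is consistent with every test.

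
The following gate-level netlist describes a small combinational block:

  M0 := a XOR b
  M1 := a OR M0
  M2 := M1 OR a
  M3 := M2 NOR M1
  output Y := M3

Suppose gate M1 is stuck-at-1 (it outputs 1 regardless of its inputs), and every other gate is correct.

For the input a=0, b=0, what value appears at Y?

Propagate with M1 forced: M0=0, M1=1 [stuck-at-1], M2=1, M3=0.
So Y = 0. (Without the fault it would be 1.)

0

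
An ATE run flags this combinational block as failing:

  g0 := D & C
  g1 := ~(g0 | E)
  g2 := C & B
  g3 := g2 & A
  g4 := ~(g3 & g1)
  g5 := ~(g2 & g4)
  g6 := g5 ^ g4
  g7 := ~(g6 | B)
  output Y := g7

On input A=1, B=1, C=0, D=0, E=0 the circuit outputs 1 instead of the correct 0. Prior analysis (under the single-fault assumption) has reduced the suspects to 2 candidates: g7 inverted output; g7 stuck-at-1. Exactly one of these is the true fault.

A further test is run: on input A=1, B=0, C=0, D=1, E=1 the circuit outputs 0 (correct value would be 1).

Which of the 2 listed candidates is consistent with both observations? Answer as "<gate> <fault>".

Evaluate each candidate on input A=1, B=0, C=0, D=1, E=1:
  g7 inverted output: g0=0, g1=0, g2=0, g3=0, g4=1, g5=1, g6=0, g7=0 [inverted output] → 0 — matches
  g7 stuck-at-1: g0=0, g1=0, g2=0, g3=0, g4=1, g5=1, g6=0, g7=1 [stuck-at-1] → 1 — eliminated
Only g7 inverted output reproduces the observed 0.

g7 inverted output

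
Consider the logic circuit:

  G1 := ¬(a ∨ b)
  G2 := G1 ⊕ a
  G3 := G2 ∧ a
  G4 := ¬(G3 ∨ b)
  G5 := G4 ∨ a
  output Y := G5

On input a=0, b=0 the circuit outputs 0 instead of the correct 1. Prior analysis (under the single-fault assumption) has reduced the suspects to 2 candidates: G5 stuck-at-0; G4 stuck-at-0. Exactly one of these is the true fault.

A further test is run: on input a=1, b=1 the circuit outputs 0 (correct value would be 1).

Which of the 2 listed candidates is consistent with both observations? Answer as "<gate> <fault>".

Evaluate each candidate on input a=1, b=1:
  G5 stuck-at-0: G1=0, G2=1, G3=1, G4=0, G5=0 [stuck-at-0] → 0 — matches
  G4 stuck-at-0: G1=0, G2=1, G3=1, G4=0 [stuck-at-0], G5=1 → 1 — eliminated
Only G5 stuck-at-0 reproduces the observed 0.

G5 stuck-at-0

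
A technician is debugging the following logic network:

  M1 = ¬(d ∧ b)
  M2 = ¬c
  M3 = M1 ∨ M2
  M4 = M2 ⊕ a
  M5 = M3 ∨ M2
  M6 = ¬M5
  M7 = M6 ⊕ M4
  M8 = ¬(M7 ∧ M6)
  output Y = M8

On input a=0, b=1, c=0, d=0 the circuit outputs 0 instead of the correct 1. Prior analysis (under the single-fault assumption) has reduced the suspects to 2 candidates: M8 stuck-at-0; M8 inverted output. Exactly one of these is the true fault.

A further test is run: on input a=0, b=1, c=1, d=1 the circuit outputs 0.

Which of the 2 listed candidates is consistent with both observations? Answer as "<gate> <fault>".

Evaluate each candidate on input a=0, b=1, c=1, d=1:
  M8 stuck-at-0: M1=0, M2=0, M3=0, M4=0, M5=0, M6=1, M7=1, M8=0 [stuck-at-0] → 0 — matches
  M8 inverted output: M1=0, M2=0, M3=0, M4=0, M5=0, M6=1, M7=1, M8=1 [inverted output] → 1 — eliminated
Only M8 stuck-at-0 reproduces the observed 0.

M8 stuck-at-0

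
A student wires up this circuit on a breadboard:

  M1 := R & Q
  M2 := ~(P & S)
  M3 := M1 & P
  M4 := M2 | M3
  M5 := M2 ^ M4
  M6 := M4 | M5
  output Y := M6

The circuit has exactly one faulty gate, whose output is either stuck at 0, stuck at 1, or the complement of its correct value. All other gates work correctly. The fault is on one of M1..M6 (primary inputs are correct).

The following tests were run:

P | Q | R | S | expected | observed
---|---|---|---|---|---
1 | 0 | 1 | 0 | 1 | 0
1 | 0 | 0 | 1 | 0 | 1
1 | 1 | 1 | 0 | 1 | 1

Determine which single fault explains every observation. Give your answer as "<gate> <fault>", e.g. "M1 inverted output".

M2 inverted output

Fault-free values for test 1 (P=1, Q=0, R=1, S=0): M1=0, M2=1, M3=0, M4=1, M5=0, M6=1, giving Y=1. Observed 0.
Test 1: faults giving observed 0 are {M2 stuck-at-0, M2 inverted output, M6 stuck-at-0, M6 inverted output}.
Test 2 (P=1, Q=0, R=0, S=1): fault-free M1=0, M2=0, M3=0, M4=0, M5=0, M6=0 → 0; observed 1. Eliminates M2 stuck-at-0, M6 stuck-at-0.
Test 3 (P=1, Q=1, R=1, S=0): fault-free M1=1, M2=1, M3=1, M4=1, M5=0, M6=1 → 1; observed 1. Eliminates M6 inverted output.
Only M2 inverted output is consistent with every test.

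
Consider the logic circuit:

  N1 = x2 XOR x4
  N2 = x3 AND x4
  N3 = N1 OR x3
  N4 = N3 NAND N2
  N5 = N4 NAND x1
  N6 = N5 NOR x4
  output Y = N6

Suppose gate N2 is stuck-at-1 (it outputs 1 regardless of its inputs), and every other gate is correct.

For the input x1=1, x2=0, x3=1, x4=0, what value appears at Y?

Propagate with N2 forced: N1=0, N2=1 [stuck-at-1], N3=1, N4=0, N5=1, N6=0.
So Y = 0. (Without the fault it would be 1.)

0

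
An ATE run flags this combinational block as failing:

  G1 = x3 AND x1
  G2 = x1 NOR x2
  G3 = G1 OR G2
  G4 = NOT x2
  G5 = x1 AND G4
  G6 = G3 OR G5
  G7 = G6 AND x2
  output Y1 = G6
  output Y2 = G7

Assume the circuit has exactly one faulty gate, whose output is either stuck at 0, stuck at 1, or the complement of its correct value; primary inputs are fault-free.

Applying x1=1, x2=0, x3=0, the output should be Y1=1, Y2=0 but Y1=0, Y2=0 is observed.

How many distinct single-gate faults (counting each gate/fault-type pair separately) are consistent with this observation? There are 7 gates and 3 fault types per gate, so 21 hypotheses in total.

6

Fault-free: G1=0, G2=0, G3=0, G4=1, G5=1, G6=1, G7=0 → Y1=1, Y2=0. Observed Y1=0, Y2=0.
  G1: none of the 3 fault types match ✗
  G2: none of the 3 fault types match ✗
  G3: none of the 3 fault types match ✗
  G4: stuck-at-0, inverted output ✓; others ✗
  G5: stuck-at-0, inverted output ✓; others ✗
  G6: stuck-at-0, inverted output ✓; others ✗
  G7: none of the 3 fault types match ✗
Consistent faults: {G4 stuck-at-0, G4 inverted output, G5 stuck-at-0, G5 inverted output, G6 stuck-at-0, G6 inverted output} — 6 in all.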